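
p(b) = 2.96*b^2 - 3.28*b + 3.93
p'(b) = 5.92*b - 3.28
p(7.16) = 132.19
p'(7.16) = 39.11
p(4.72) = 54.39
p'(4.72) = 24.66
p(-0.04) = 4.07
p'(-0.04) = -3.52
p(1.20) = 4.26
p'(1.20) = 3.82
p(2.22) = 11.24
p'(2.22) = 9.86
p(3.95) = 37.16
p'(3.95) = 20.10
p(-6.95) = 169.70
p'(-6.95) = -44.42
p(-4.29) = 72.48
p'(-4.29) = -28.68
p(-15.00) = 719.13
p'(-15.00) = -92.08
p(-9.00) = 273.21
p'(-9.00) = -56.56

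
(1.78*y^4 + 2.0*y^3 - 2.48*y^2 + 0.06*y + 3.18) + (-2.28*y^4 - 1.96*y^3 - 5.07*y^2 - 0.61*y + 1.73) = -0.5*y^4 + 0.04*y^3 - 7.55*y^2 - 0.55*y + 4.91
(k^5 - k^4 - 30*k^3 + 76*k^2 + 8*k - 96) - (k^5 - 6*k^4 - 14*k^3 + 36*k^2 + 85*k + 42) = 5*k^4 - 16*k^3 + 40*k^2 - 77*k - 138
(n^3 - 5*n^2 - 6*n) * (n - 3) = n^4 - 8*n^3 + 9*n^2 + 18*n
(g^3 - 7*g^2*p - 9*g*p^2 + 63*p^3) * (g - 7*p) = g^4 - 14*g^3*p + 40*g^2*p^2 + 126*g*p^3 - 441*p^4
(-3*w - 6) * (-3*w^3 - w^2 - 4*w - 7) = 9*w^4 + 21*w^3 + 18*w^2 + 45*w + 42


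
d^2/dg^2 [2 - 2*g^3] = -12*g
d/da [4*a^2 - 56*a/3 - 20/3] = 8*a - 56/3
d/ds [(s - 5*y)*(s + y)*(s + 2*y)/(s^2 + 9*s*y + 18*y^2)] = (s^4 + 18*s^3*y + 49*s^2*y^2 - 52*s*y^3 - 144*y^4)/(s^4 + 18*s^3*y + 117*s^2*y^2 + 324*s*y^3 + 324*y^4)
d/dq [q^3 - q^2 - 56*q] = 3*q^2 - 2*q - 56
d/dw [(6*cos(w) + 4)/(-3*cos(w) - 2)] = 0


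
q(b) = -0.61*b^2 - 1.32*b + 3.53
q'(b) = -1.22*b - 1.32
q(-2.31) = 3.32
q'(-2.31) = 1.50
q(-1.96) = 3.77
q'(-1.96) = 1.07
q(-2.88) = 2.27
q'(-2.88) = 2.19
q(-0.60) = 4.10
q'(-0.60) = -0.59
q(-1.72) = 4.00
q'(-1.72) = 0.78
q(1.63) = -0.24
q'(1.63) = -3.31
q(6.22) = -28.28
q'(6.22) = -8.91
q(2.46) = -3.41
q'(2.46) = -4.32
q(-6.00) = -10.51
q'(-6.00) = 6.00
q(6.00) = -26.35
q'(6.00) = -8.64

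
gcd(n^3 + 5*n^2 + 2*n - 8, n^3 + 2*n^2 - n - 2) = n^2 + n - 2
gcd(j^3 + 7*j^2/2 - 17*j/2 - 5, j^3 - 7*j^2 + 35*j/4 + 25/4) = j + 1/2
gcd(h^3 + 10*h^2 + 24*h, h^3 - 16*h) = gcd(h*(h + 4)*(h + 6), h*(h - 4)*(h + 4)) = h^2 + 4*h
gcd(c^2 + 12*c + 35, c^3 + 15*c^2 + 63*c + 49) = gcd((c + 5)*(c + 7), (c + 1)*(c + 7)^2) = c + 7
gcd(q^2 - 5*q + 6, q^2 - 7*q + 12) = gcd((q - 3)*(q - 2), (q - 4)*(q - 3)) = q - 3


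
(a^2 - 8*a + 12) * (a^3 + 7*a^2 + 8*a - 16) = a^5 - a^4 - 36*a^3 + 4*a^2 + 224*a - 192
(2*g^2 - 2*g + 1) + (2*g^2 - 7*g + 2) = 4*g^2 - 9*g + 3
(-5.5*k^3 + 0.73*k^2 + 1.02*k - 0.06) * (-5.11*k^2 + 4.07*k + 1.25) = 28.105*k^5 - 26.1153*k^4 - 9.1161*k^3 + 5.3705*k^2 + 1.0308*k - 0.075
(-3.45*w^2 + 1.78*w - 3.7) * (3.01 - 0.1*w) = 0.345*w^3 - 10.5625*w^2 + 5.7278*w - 11.137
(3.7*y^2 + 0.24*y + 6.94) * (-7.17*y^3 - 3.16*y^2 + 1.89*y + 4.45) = -26.529*y^5 - 13.4128*y^4 - 43.5252*y^3 - 5.0118*y^2 + 14.1846*y + 30.883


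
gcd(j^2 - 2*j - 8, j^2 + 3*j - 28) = j - 4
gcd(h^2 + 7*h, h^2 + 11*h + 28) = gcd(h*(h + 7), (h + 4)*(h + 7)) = h + 7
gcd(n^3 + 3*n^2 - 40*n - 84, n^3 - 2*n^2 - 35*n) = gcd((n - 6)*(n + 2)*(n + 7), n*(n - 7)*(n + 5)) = 1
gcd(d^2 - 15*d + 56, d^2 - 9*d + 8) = d - 8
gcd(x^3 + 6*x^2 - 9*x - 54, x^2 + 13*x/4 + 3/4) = x + 3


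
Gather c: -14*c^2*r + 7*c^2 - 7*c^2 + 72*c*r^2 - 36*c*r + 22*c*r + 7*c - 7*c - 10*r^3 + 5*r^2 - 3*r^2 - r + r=-14*c^2*r + c*(72*r^2 - 14*r) - 10*r^3 + 2*r^2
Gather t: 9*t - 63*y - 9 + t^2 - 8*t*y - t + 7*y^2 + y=t^2 + t*(8 - 8*y) + 7*y^2 - 62*y - 9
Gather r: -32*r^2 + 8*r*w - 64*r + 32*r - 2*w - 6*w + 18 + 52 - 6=-32*r^2 + r*(8*w - 32) - 8*w + 64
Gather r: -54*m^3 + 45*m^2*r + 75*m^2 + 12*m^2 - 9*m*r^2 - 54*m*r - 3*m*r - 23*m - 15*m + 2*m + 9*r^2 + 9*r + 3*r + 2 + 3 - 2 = -54*m^3 + 87*m^2 - 36*m + r^2*(9 - 9*m) + r*(45*m^2 - 57*m + 12) + 3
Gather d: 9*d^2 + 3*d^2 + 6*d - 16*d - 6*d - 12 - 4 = 12*d^2 - 16*d - 16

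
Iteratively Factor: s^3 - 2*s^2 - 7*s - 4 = (s + 1)*(s^2 - 3*s - 4) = (s - 4)*(s + 1)*(s + 1)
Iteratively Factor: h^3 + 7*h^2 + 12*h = (h + 3)*(h^2 + 4*h) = (h + 3)*(h + 4)*(h)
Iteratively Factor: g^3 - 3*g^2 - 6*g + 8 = (g + 2)*(g^2 - 5*g + 4) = (g - 4)*(g + 2)*(g - 1)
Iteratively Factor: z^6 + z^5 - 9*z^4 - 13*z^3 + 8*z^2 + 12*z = (z + 2)*(z^5 - z^4 - 7*z^3 + z^2 + 6*z) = (z - 3)*(z + 2)*(z^4 + 2*z^3 - z^2 - 2*z) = (z - 3)*(z - 1)*(z + 2)*(z^3 + 3*z^2 + 2*z) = (z - 3)*(z - 1)*(z + 1)*(z + 2)*(z^2 + 2*z) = (z - 3)*(z - 1)*(z + 1)*(z + 2)^2*(z)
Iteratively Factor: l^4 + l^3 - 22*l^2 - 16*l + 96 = (l - 4)*(l^3 + 5*l^2 - 2*l - 24) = (l - 4)*(l + 3)*(l^2 + 2*l - 8) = (l - 4)*(l + 3)*(l + 4)*(l - 2)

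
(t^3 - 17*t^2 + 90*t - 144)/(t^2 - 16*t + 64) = (t^2 - 9*t + 18)/(t - 8)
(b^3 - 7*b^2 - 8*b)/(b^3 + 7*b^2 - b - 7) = b*(b - 8)/(b^2 + 6*b - 7)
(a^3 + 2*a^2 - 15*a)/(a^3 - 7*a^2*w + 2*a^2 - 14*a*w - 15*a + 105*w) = a/(a - 7*w)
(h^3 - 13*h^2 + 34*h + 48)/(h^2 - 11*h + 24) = (h^2 - 5*h - 6)/(h - 3)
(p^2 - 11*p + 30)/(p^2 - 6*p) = (p - 5)/p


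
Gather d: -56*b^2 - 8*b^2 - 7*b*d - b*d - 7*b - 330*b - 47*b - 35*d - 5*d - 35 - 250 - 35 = -64*b^2 - 384*b + d*(-8*b - 40) - 320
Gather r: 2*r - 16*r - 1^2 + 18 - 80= -14*r - 63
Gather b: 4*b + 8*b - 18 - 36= 12*b - 54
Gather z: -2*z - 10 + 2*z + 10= 0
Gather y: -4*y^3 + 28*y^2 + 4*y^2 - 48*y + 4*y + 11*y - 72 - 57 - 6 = -4*y^3 + 32*y^2 - 33*y - 135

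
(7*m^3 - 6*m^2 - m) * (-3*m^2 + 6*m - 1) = -21*m^5 + 60*m^4 - 40*m^3 + m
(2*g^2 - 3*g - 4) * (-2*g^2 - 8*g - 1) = -4*g^4 - 10*g^3 + 30*g^2 + 35*g + 4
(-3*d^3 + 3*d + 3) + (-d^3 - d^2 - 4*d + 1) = -4*d^3 - d^2 - d + 4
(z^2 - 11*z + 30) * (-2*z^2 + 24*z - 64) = -2*z^4 + 46*z^3 - 388*z^2 + 1424*z - 1920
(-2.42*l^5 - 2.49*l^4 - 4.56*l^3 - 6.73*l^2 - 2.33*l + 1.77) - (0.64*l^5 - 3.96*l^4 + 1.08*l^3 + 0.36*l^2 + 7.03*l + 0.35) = -3.06*l^5 + 1.47*l^4 - 5.64*l^3 - 7.09*l^2 - 9.36*l + 1.42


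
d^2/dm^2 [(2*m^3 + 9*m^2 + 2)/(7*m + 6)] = 4*(49*m^3 + 126*m^2 + 108*m + 211)/(343*m^3 + 882*m^2 + 756*m + 216)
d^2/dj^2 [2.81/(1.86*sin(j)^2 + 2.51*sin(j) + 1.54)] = (-38.885904*sin(j)^4 - 39.356298*sin(j)^3 + 72.821431*sin(j)^2 + 89.57437*sin(j) + 19.308634)/(1.86*sin(j)^2 + 2.51*sin(j) + 1.54)^3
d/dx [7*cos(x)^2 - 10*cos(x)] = 2*(5 - 7*cos(x))*sin(x)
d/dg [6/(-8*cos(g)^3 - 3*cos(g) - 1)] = 18*(8*sin(g)^2 - 9)*sin(g)/(8*cos(g)^3 + 3*cos(g) + 1)^2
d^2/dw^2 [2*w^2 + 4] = 4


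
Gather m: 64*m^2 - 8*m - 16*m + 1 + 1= 64*m^2 - 24*m + 2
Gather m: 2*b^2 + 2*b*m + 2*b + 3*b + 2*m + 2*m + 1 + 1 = 2*b^2 + 5*b + m*(2*b + 4) + 2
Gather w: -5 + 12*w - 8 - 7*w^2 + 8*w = -7*w^2 + 20*w - 13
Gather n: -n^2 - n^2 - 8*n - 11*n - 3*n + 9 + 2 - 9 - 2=-2*n^2 - 22*n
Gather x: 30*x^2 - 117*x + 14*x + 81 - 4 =30*x^2 - 103*x + 77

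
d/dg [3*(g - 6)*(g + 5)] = 6*g - 3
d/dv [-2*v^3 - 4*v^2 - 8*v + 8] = -6*v^2 - 8*v - 8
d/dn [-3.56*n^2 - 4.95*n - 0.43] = -7.12*n - 4.95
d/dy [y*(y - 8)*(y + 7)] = 3*y^2 - 2*y - 56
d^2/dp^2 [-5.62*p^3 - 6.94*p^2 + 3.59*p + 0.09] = -33.72*p - 13.88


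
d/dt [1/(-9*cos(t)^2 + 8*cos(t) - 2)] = 2*(4 - 9*cos(t))*sin(t)/(9*cos(t)^2 - 8*cos(t) + 2)^2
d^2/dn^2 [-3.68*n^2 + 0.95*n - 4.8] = -7.36000000000000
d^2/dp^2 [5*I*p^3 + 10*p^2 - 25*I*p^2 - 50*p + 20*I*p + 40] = 30*I*p + 20 - 50*I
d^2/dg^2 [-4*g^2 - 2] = -8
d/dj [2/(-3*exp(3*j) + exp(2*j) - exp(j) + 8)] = (18*exp(2*j) - 4*exp(j) + 2)*exp(j)/(3*exp(3*j) - exp(2*j) + exp(j) - 8)^2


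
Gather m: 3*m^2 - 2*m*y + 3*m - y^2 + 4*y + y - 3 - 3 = 3*m^2 + m*(3 - 2*y) - y^2 + 5*y - 6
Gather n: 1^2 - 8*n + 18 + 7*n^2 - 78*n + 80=7*n^2 - 86*n + 99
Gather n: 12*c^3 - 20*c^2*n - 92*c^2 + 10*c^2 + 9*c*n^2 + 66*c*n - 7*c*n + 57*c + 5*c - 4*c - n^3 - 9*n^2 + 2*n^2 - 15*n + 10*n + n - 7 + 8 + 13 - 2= 12*c^3 - 82*c^2 + 58*c - n^3 + n^2*(9*c - 7) + n*(-20*c^2 + 59*c - 4) + 12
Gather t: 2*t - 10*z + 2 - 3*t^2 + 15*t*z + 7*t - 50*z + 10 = -3*t^2 + t*(15*z + 9) - 60*z + 12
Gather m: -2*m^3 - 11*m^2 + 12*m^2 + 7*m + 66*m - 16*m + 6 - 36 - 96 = -2*m^3 + m^2 + 57*m - 126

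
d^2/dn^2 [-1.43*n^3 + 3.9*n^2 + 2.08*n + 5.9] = 7.8 - 8.58*n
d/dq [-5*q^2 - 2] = -10*q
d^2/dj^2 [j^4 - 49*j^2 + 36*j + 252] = 12*j^2 - 98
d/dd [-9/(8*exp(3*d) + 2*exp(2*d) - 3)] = (216*exp(d) + 36)*exp(2*d)/(8*exp(3*d) + 2*exp(2*d) - 3)^2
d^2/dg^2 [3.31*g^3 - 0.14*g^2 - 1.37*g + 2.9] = 19.86*g - 0.28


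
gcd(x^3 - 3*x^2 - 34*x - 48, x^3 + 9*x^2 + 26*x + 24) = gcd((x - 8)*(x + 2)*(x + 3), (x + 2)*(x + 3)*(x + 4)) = x^2 + 5*x + 6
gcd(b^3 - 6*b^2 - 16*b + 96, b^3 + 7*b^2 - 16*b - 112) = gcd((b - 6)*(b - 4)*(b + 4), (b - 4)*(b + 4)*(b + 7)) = b^2 - 16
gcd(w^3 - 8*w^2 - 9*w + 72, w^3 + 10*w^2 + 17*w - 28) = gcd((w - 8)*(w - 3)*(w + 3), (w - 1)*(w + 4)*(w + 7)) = 1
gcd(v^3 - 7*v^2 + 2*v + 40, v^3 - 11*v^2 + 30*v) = v - 5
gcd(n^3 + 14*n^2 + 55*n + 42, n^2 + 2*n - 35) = n + 7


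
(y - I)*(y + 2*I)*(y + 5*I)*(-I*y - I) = -I*y^4 + 6*y^3 - I*y^3 + 6*y^2 + 3*I*y^2 + 10*y + 3*I*y + 10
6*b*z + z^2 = z*(6*b + z)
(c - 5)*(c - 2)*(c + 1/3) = c^3 - 20*c^2/3 + 23*c/3 + 10/3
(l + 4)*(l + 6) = l^2 + 10*l + 24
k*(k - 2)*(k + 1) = k^3 - k^2 - 2*k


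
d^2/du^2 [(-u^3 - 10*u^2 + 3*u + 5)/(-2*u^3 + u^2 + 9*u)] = 2*(42*u^6 + 18*u^5 + 438*u^4 + 14*u^3 + 255*u^2 - 135*u - 405)/(u^3*(8*u^6 - 12*u^5 - 102*u^4 + 107*u^3 + 459*u^2 - 243*u - 729))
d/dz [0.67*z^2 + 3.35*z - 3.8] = 1.34*z + 3.35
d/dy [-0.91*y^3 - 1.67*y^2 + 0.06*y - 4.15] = -2.73*y^2 - 3.34*y + 0.06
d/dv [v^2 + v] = 2*v + 1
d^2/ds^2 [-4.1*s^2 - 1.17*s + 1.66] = -8.20000000000000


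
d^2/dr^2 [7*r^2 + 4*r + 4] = 14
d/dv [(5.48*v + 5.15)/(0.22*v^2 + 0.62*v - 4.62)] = (1.2056*v^2 + 3.3976*v - (0.44*v + 0.62)*(5.48*v + 5.15) - 25.3176)/(0.22*v^2 + 0.62*v - 4.62)^2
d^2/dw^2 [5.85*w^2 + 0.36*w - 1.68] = 11.7000000000000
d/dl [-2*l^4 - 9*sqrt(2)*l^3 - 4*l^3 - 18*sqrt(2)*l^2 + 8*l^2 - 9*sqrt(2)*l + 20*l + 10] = -8*l^3 - 27*sqrt(2)*l^2 - 12*l^2 - 36*sqrt(2)*l + 16*l - 9*sqrt(2) + 20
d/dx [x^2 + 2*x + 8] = 2*x + 2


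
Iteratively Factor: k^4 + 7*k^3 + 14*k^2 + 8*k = (k + 4)*(k^3 + 3*k^2 + 2*k) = k*(k + 4)*(k^2 + 3*k + 2) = k*(k + 2)*(k + 4)*(k + 1)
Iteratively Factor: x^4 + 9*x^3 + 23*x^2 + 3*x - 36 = (x + 3)*(x^3 + 6*x^2 + 5*x - 12) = (x + 3)*(x + 4)*(x^2 + 2*x - 3) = (x + 3)^2*(x + 4)*(x - 1)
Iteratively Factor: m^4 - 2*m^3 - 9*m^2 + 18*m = (m - 2)*(m^3 - 9*m) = m*(m - 2)*(m^2 - 9) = m*(m - 3)*(m - 2)*(m + 3)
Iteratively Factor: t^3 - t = (t)*(t^2 - 1) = t*(t + 1)*(t - 1)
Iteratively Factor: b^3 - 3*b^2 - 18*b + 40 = (b - 5)*(b^2 + 2*b - 8) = (b - 5)*(b - 2)*(b + 4)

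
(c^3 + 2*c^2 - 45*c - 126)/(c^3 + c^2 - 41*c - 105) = (c + 6)/(c + 5)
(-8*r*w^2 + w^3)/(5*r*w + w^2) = w*(-8*r + w)/(5*r + w)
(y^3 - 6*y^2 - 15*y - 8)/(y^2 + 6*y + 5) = (y^2 - 7*y - 8)/(y + 5)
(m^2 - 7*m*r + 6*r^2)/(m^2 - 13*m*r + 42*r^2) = (-m + r)/(-m + 7*r)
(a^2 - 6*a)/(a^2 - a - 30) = a/(a + 5)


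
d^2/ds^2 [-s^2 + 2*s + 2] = -2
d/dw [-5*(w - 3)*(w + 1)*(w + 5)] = -15*w^2 - 30*w + 65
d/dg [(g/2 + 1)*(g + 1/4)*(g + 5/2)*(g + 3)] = 2*g^3 + 93*g^2/8 + 163*g/8 + 157/16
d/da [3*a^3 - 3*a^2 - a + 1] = 9*a^2 - 6*a - 1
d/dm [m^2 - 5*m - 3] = 2*m - 5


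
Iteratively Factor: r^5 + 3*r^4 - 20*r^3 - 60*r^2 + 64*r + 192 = (r + 2)*(r^4 + r^3 - 22*r^2 - 16*r + 96) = (r - 4)*(r + 2)*(r^3 + 5*r^2 - 2*r - 24) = (r - 4)*(r - 2)*(r + 2)*(r^2 + 7*r + 12) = (r - 4)*(r - 2)*(r + 2)*(r + 4)*(r + 3)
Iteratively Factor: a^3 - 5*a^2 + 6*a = (a - 2)*(a^2 - 3*a) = a*(a - 2)*(a - 3)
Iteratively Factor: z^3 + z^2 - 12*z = (z - 3)*(z^2 + 4*z) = (z - 3)*(z + 4)*(z)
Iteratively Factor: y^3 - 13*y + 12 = (y - 3)*(y^2 + 3*y - 4) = (y - 3)*(y + 4)*(y - 1)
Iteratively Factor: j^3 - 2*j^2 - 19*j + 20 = (j + 4)*(j^2 - 6*j + 5) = (j - 5)*(j + 4)*(j - 1)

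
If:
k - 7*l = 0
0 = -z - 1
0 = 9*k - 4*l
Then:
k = 0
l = 0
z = -1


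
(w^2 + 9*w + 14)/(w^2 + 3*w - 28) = (w + 2)/(w - 4)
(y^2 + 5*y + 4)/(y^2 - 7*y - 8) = (y + 4)/(y - 8)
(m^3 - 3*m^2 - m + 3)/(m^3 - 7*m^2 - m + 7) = (m - 3)/(m - 7)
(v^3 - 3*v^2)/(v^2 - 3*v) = v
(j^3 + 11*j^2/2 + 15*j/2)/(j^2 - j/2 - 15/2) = j*(j + 3)/(j - 3)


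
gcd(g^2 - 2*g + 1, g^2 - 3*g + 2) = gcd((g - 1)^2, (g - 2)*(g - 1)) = g - 1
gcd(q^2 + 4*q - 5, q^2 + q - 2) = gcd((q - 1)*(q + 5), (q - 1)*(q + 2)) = q - 1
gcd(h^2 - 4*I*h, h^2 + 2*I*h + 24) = h - 4*I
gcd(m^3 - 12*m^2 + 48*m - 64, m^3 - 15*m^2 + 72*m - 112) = m^2 - 8*m + 16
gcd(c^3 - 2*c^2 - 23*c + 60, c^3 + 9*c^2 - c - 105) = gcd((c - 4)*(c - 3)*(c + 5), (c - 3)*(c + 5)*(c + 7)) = c^2 + 2*c - 15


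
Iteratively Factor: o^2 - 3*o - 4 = (o + 1)*(o - 4)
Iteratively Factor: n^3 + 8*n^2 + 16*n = (n + 4)*(n^2 + 4*n) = (n + 4)^2*(n)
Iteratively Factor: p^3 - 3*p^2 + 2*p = (p)*(p^2 - 3*p + 2) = p*(p - 1)*(p - 2)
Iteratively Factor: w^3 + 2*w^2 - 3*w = (w + 3)*(w^2 - w) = w*(w + 3)*(w - 1)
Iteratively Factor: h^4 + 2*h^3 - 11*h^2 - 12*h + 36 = (h + 3)*(h^3 - h^2 - 8*h + 12) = (h - 2)*(h + 3)*(h^2 + h - 6) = (h - 2)^2*(h + 3)*(h + 3)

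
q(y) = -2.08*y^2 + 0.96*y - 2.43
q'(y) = 0.96 - 4.16*y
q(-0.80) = -4.53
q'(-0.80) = 4.29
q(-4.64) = -51.67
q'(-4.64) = 20.26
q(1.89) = -8.05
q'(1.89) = -6.90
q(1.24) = -4.44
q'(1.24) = -4.20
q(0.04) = -2.39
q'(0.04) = 0.79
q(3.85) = -29.56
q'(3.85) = -15.06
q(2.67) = -14.69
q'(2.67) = -10.15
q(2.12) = -9.74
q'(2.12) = -7.86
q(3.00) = -18.27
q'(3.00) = -11.52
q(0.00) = -2.43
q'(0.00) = 0.96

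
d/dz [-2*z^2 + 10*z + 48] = 10 - 4*z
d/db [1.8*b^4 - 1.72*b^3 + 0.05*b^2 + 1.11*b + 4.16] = 7.2*b^3 - 5.16*b^2 + 0.1*b + 1.11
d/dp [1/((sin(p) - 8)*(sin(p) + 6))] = 2*(1 - sin(p))*cos(p)/((sin(p) - 8)^2*(sin(p) + 6)^2)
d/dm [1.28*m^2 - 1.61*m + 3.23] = 2.56*m - 1.61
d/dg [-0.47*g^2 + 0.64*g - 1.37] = 0.64 - 0.94*g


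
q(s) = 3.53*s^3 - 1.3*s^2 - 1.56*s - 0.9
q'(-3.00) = 101.55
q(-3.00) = -103.23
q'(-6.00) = 395.28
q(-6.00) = -800.82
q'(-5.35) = 315.46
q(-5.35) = -570.31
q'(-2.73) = 84.46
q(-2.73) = -78.15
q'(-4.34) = 209.19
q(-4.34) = -307.18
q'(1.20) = 10.57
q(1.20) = 1.46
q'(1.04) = 7.19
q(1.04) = 0.04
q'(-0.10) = -1.19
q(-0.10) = -0.76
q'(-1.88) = 40.76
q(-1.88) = -26.02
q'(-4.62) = 236.49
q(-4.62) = -369.54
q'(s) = 10.59*s^2 - 2.6*s - 1.56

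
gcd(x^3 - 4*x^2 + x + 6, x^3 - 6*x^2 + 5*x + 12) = x^2 - 2*x - 3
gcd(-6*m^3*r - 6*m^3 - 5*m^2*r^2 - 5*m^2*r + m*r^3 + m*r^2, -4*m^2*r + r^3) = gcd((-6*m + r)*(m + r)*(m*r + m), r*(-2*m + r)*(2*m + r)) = 1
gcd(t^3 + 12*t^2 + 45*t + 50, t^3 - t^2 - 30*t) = t + 5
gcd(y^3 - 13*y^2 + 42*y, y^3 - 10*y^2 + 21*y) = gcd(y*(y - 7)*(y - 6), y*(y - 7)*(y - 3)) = y^2 - 7*y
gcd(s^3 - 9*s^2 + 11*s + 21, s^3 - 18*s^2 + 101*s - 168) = s^2 - 10*s + 21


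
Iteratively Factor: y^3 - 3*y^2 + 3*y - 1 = (y - 1)*(y^2 - 2*y + 1) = (y - 1)^2*(y - 1)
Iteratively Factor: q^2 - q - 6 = (q - 3)*(q + 2)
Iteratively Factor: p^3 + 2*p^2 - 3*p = (p)*(p^2 + 2*p - 3) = p*(p - 1)*(p + 3)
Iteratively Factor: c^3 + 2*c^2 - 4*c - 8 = (c + 2)*(c^2 - 4) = (c + 2)^2*(c - 2)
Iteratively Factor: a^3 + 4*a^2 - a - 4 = (a - 1)*(a^2 + 5*a + 4) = (a - 1)*(a + 4)*(a + 1)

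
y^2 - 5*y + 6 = (y - 3)*(y - 2)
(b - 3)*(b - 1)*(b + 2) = b^3 - 2*b^2 - 5*b + 6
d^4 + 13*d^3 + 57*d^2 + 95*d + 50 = (d + 1)*(d + 2)*(d + 5)^2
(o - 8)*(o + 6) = o^2 - 2*o - 48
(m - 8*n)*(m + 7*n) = m^2 - m*n - 56*n^2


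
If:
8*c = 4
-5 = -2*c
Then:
No Solution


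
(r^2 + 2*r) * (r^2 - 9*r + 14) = r^4 - 7*r^3 - 4*r^2 + 28*r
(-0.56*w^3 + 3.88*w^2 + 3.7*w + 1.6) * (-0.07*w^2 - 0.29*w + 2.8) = 0.0392*w^5 - 0.1092*w^4 - 2.9522*w^3 + 9.679*w^2 + 9.896*w + 4.48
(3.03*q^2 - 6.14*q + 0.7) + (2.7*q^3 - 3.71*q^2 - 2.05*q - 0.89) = 2.7*q^3 - 0.68*q^2 - 8.19*q - 0.19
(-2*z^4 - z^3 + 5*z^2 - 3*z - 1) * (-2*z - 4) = 4*z^5 + 10*z^4 - 6*z^3 - 14*z^2 + 14*z + 4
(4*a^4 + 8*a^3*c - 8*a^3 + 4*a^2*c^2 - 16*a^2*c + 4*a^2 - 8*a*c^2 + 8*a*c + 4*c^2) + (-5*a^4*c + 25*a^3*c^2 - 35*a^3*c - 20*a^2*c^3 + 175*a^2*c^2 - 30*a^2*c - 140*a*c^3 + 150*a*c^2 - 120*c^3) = -5*a^4*c + 4*a^4 + 25*a^3*c^2 - 27*a^3*c - 8*a^3 - 20*a^2*c^3 + 179*a^2*c^2 - 46*a^2*c + 4*a^2 - 140*a*c^3 + 142*a*c^2 + 8*a*c - 120*c^3 + 4*c^2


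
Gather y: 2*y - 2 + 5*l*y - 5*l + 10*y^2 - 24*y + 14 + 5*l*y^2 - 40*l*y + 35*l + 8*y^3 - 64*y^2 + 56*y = 30*l + 8*y^3 + y^2*(5*l - 54) + y*(34 - 35*l) + 12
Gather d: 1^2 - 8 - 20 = -27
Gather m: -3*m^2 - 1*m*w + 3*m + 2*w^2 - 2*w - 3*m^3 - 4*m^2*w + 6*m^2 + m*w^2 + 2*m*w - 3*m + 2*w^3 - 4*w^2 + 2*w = -3*m^3 + m^2*(3 - 4*w) + m*(w^2 + w) + 2*w^3 - 2*w^2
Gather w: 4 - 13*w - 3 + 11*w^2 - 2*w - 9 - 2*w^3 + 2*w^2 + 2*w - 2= -2*w^3 + 13*w^2 - 13*w - 10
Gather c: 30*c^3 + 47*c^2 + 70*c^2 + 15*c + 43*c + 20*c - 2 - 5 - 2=30*c^3 + 117*c^2 + 78*c - 9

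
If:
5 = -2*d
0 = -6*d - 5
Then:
No Solution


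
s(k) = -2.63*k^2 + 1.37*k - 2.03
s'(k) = 1.37 - 5.26*k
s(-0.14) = -2.27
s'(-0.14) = 2.11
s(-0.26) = -2.56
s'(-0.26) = 2.74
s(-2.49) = -21.75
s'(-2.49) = 14.47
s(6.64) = -108.89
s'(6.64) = -33.56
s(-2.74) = -25.53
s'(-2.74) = 15.78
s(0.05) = -1.97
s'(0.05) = 1.11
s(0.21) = -1.86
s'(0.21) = 0.27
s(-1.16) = -7.16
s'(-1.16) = 7.47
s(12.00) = -364.31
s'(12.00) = -61.75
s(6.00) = -88.49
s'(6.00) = -30.19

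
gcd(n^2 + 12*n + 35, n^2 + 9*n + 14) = n + 7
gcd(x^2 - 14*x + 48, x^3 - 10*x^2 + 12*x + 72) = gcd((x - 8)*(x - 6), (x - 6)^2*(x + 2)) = x - 6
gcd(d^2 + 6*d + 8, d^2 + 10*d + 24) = d + 4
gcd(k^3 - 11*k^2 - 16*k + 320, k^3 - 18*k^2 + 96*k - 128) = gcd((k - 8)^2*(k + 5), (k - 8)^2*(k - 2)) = k^2 - 16*k + 64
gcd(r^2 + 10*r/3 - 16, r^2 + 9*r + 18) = r + 6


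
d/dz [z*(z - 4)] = 2*z - 4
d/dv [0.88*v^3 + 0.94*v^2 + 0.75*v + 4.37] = 2.64*v^2 + 1.88*v + 0.75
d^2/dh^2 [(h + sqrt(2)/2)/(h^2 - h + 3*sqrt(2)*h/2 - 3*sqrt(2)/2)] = 2*((2*h + sqrt(2))*(4*h - 2 + 3*sqrt(2))^2 + 4*(-3*h - 2*sqrt(2) + 1)*(2*h^2 - 2*h + 3*sqrt(2)*h - 3*sqrt(2)))/(2*h^2 - 2*h + 3*sqrt(2)*h - 3*sqrt(2))^3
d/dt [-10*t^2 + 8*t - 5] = 8 - 20*t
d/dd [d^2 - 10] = 2*d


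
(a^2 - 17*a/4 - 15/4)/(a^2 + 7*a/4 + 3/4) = (a - 5)/(a + 1)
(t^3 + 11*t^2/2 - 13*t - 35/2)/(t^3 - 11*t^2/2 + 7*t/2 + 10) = (t + 7)/(t - 4)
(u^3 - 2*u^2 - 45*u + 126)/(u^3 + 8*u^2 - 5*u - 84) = (u - 6)/(u + 4)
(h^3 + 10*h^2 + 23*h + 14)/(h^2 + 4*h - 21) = (h^2 + 3*h + 2)/(h - 3)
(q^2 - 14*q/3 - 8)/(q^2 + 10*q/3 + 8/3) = (q - 6)/(q + 2)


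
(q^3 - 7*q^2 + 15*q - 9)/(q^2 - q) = q - 6 + 9/q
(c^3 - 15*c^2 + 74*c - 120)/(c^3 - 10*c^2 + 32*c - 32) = (c^2 - 11*c + 30)/(c^2 - 6*c + 8)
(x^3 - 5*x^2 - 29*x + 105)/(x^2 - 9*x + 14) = (x^2 + 2*x - 15)/(x - 2)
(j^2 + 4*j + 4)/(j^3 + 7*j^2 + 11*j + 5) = (j^2 + 4*j + 4)/(j^3 + 7*j^2 + 11*j + 5)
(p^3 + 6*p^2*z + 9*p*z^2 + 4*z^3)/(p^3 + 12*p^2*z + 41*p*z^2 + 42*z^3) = (p^3 + 6*p^2*z + 9*p*z^2 + 4*z^3)/(p^3 + 12*p^2*z + 41*p*z^2 + 42*z^3)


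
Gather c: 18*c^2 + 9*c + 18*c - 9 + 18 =18*c^2 + 27*c + 9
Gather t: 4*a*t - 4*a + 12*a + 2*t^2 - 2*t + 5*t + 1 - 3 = 8*a + 2*t^2 + t*(4*a + 3) - 2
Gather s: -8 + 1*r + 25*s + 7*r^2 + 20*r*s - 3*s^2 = 7*r^2 + r - 3*s^2 + s*(20*r + 25) - 8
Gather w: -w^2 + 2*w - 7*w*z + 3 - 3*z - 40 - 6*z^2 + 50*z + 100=-w^2 + w*(2 - 7*z) - 6*z^2 + 47*z + 63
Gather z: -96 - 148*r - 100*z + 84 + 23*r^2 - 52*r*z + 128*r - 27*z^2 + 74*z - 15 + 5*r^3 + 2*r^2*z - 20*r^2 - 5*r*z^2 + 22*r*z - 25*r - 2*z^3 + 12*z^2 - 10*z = 5*r^3 + 3*r^2 - 45*r - 2*z^3 + z^2*(-5*r - 15) + z*(2*r^2 - 30*r - 36) - 27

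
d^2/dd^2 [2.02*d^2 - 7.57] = 4.04000000000000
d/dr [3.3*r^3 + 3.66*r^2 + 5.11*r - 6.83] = 9.9*r^2 + 7.32*r + 5.11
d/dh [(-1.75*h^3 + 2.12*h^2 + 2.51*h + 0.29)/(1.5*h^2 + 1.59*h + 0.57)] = (-2.625*h^4 - 5.565*h^3 - 3.3867*h^2 + 1.5468*h + 0.9696)/(2.25*h^4 + 4.77*h^3 + 4.2381*h^2 + 1.8126*h + 0.3249)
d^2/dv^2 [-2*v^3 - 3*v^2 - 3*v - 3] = -12*v - 6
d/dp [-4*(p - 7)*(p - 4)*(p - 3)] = -12*p^2 + 112*p - 244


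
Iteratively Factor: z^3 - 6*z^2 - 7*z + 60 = (z - 5)*(z^2 - z - 12) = (z - 5)*(z - 4)*(z + 3)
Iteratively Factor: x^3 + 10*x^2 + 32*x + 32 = (x + 4)*(x^2 + 6*x + 8) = (x + 4)^2*(x + 2)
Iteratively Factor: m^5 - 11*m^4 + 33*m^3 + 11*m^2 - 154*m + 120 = (m - 3)*(m^4 - 8*m^3 + 9*m^2 + 38*m - 40) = (m - 5)*(m - 3)*(m^3 - 3*m^2 - 6*m + 8) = (m - 5)*(m - 3)*(m + 2)*(m^2 - 5*m + 4) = (m - 5)*(m - 3)*(m - 1)*(m + 2)*(m - 4)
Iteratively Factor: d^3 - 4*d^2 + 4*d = (d)*(d^2 - 4*d + 4) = d*(d - 2)*(d - 2)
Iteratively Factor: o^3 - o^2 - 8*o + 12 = (o + 3)*(o^2 - 4*o + 4) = (o - 2)*(o + 3)*(o - 2)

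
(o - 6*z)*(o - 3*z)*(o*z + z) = o^3*z - 9*o^2*z^2 + o^2*z + 18*o*z^3 - 9*o*z^2 + 18*z^3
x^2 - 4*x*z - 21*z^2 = (x - 7*z)*(x + 3*z)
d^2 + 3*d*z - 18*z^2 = (d - 3*z)*(d + 6*z)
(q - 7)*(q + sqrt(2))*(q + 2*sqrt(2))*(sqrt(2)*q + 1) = sqrt(2)*q^4 - 7*sqrt(2)*q^3 + 7*q^3 - 49*q^2 + 7*sqrt(2)*q^2 - 49*sqrt(2)*q + 4*q - 28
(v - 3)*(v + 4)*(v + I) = v^3 + v^2 + I*v^2 - 12*v + I*v - 12*I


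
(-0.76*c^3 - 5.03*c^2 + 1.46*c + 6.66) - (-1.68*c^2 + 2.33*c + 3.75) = -0.76*c^3 - 3.35*c^2 - 0.87*c + 2.91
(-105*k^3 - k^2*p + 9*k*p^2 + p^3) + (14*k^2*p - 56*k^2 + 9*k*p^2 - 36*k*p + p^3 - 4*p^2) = -105*k^3 + 13*k^2*p - 56*k^2 + 18*k*p^2 - 36*k*p + 2*p^3 - 4*p^2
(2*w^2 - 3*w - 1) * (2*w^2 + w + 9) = 4*w^4 - 4*w^3 + 13*w^2 - 28*w - 9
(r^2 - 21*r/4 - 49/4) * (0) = 0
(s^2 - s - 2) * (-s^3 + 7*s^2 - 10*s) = -s^5 + 8*s^4 - 15*s^3 - 4*s^2 + 20*s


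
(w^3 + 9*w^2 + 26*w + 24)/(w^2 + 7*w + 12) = w + 2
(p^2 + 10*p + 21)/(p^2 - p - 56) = (p + 3)/(p - 8)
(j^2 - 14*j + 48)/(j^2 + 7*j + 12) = (j^2 - 14*j + 48)/(j^2 + 7*j + 12)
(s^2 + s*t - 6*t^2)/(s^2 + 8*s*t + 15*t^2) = (s - 2*t)/(s + 5*t)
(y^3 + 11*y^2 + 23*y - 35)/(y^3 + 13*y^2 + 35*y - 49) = (y + 5)/(y + 7)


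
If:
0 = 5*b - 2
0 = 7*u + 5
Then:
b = 2/5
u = -5/7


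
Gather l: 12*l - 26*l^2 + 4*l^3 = 4*l^3 - 26*l^2 + 12*l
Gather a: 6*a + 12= 6*a + 12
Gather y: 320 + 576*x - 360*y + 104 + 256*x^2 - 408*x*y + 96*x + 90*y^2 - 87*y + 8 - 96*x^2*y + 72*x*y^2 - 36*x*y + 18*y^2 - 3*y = 256*x^2 + 672*x + y^2*(72*x + 108) + y*(-96*x^2 - 444*x - 450) + 432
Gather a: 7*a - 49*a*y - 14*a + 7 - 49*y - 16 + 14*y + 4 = a*(-49*y - 7) - 35*y - 5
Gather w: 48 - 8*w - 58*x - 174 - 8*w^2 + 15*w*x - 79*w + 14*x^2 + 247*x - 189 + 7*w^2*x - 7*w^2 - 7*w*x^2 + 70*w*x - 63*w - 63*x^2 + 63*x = w^2*(7*x - 15) + w*(-7*x^2 + 85*x - 150) - 49*x^2 + 252*x - 315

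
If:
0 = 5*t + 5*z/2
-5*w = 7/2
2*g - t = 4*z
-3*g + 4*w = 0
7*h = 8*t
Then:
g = -14/15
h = 32/105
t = 4/15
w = -7/10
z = -8/15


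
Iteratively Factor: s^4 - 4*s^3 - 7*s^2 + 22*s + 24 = (s - 4)*(s^3 - 7*s - 6) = (s - 4)*(s - 3)*(s^2 + 3*s + 2) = (s - 4)*(s - 3)*(s + 1)*(s + 2)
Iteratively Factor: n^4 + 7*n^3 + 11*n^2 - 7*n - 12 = (n - 1)*(n^3 + 8*n^2 + 19*n + 12) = (n - 1)*(n + 3)*(n^2 + 5*n + 4) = (n - 1)*(n + 1)*(n + 3)*(n + 4)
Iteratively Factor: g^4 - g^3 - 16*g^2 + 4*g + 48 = (g + 3)*(g^3 - 4*g^2 - 4*g + 16) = (g + 2)*(g + 3)*(g^2 - 6*g + 8) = (g - 4)*(g + 2)*(g + 3)*(g - 2)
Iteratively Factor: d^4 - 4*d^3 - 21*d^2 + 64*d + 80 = (d - 4)*(d^3 - 21*d - 20) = (d - 4)*(d + 4)*(d^2 - 4*d - 5) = (d - 4)*(d + 1)*(d + 4)*(d - 5)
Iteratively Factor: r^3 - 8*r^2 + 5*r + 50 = (r - 5)*(r^2 - 3*r - 10) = (r - 5)^2*(r + 2)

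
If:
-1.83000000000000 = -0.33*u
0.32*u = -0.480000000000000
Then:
No Solution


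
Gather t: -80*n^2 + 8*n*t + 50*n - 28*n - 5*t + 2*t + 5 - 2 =-80*n^2 + 22*n + t*(8*n - 3) + 3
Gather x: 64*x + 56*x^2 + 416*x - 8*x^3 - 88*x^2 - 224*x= -8*x^3 - 32*x^2 + 256*x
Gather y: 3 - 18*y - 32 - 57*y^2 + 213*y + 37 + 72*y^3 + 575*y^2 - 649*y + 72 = 72*y^3 + 518*y^2 - 454*y + 80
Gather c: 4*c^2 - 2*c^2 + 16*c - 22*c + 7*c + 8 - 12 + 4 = 2*c^2 + c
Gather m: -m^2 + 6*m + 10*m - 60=-m^2 + 16*m - 60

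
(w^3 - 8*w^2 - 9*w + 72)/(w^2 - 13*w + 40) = (w^2 - 9)/(w - 5)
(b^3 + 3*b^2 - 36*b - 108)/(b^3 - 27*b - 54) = (b + 6)/(b + 3)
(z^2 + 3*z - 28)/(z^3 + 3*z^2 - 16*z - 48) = (z + 7)/(z^2 + 7*z + 12)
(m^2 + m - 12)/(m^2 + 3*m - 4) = (m - 3)/(m - 1)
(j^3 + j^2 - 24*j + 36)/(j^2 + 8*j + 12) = (j^2 - 5*j + 6)/(j + 2)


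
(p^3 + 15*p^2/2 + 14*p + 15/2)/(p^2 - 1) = (2*p^2 + 13*p + 15)/(2*(p - 1))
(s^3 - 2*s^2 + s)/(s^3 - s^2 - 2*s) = (-s^2 + 2*s - 1)/(-s^2 + s + 2)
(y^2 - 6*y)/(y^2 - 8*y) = (y - 6)/(y - 8)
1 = 1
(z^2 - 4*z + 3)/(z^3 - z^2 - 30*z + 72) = (z - 1)/(z^2 + 2*z - 24)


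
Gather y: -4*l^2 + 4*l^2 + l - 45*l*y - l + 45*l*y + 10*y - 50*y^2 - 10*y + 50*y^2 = 0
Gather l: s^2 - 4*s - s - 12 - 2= s^2 - 5*s - 14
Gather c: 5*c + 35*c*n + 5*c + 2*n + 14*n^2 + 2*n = c*(35*n + 10) + 14*n^2 + 4*n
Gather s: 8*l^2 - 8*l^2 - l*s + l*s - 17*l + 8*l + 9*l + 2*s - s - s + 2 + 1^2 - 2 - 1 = 0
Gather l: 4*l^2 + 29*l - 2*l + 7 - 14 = 4*l^2 + 27*l - 7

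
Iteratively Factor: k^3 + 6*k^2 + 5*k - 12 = (k + 4)*(k^2 + 2*k - 3) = (k - 1)*(k + 4)*(k + 3)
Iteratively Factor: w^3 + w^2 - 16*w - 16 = (w + 4)*(w^2 - 3*w - 4) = (w - 4)*(w + 4)*(w + 1)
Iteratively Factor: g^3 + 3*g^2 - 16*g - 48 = (g - 4)*(g^2 + 7*g + 12) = (g - 4)*(g + 4)*(g + 3)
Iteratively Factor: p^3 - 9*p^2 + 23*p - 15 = (p - 1)*(p^2 - 8*p + 15) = (p - 3)*(p - 1)*(p - 5)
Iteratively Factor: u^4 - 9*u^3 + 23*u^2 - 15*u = (u)*(u^3 - 9*u^2 + 23*u - 15) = u*(u - 5)*(u^2 - 4*u + 3) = u*(u - 5)*(u - 1)*(u - 3)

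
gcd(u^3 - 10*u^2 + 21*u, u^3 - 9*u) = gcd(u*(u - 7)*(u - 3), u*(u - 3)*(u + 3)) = u^2 - 3*u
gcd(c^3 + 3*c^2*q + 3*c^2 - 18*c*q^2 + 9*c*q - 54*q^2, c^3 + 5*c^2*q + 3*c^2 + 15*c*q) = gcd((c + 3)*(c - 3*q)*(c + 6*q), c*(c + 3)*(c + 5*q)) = c + 3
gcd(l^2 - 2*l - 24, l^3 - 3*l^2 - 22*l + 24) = l^2 - 2*l - 24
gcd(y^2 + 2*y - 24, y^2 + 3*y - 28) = y - 4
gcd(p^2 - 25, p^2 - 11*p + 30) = p - 5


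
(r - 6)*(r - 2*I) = r^2 - 6*r - 2*I*r + 12*I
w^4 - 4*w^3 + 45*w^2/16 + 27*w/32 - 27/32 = (w - 3)*(w - 3/4)^2*(w + 1/2)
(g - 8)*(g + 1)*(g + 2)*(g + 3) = g^4 - 2*g^3 - 37*g^2 - 82*g - 48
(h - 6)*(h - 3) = h^2 - 9*h + 18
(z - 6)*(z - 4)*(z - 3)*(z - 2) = z^4 - 15*z^3 + 80*z^2 - 180*z + 144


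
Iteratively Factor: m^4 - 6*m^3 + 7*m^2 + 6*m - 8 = (m - 4)*(m^3 - 2*m^2 - m + 2) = (m - 4)*(m - 2)*(m^2 - 1) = (m - 4)*(m - 2)*(m - 1)*(m + 1)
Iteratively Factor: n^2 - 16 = (n - 4)*(n + 4)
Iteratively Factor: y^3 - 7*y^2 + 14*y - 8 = (y - 2)*(y^2 - 5*y + 4) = (y - 4)*(y - 2)*(y - 1)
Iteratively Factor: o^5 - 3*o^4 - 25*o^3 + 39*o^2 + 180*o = (o - 5)*(o^4 + 2*o^3 - 15*o^2 - 36*o) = (o - 5)*(o + 3)*(o^3 - o^2 - 12*o) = (o - 5)*(o + 3)^2*(o^2 - 4*o) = (o - 5)*(o - 4)*(o + 3)^2*(o)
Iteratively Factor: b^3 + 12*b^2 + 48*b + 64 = (b + 4)*(b^2 + 8*b + 16) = (b + 4)^2*(b + 4)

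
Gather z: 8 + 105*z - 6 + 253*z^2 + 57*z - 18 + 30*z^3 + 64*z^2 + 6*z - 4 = 30*z^3 + 317*z^2 + 168*z - 20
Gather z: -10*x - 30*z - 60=-10*x - 30*z - 60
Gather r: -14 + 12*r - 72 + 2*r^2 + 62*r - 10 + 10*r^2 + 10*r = 12*r^2 + 84*r - 96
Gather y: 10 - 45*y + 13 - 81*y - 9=14 - 126*y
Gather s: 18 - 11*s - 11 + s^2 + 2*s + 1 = s^2 - 9*s + 8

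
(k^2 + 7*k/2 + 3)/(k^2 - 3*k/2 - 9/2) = (k + 2)/(k - 3)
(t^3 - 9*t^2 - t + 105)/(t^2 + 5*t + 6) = (t^2 - 12*t + 35)/(t + 2)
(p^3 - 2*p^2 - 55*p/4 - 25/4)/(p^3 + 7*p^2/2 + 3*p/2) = (2*p^2 - 5*p - 25)/(2*p*(p + 3))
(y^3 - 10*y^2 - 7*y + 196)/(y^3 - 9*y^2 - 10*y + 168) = (y - 7)/(y - 6)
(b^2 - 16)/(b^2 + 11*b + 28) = (b - 4)/(b + 7)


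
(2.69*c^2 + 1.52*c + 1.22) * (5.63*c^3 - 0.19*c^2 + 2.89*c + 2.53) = 15.1447*c^5 + 8.0465*c^4 + 14.3539*c^3 + 10.9667*c^2 + 7.3714*c + 3.0866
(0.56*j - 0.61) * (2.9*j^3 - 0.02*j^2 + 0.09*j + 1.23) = 1.624*j^4 - 1.7802*j^3 + 0.0626*j^2 + 0.6339*j - 0.7503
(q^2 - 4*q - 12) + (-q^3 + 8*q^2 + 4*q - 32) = -q^3 + 9*q^2 - 44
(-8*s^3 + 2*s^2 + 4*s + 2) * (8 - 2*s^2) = 16*s^5 - 4*s^4 - 72*s^3 + 12*s^2 + 32*s + 16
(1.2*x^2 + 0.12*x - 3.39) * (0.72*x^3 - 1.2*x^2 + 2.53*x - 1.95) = 0.864*x^5 - 1.3536*x^4 + 0.4512*x^3 + 2.0316*x^2 - 8.8107*x + 6.6105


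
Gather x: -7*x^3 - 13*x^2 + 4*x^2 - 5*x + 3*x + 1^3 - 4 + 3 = -7*x^3 - 9*x^2 - 2*x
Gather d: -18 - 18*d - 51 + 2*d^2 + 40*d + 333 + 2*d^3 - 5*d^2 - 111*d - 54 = 2*d^3 - 3*d^2 - 89*d + 210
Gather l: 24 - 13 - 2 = 9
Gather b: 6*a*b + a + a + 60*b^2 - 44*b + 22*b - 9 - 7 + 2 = 2*a + 60*b^2 + b*(6*a - 22) - 14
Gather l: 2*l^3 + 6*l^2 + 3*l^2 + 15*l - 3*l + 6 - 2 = 2*l^3 + 9*l^2 + 12*l + 4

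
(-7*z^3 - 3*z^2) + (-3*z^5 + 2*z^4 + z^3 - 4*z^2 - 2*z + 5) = -3*z^5 + 2*z^4 - 6*z^3 - 7*z^2 - 2*z + 5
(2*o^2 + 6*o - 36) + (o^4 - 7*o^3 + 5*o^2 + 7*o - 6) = o^4 - 7*o^3 + 7*o^2 + 13*o - 42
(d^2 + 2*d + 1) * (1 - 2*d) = -2*d^3 - 3*d^2 + 1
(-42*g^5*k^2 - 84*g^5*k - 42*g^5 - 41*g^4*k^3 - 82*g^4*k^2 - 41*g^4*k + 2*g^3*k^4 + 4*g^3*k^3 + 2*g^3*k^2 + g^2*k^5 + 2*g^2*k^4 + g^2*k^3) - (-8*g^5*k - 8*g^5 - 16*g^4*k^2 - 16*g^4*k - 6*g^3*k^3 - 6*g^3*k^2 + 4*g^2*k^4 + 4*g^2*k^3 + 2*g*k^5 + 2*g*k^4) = -42*g^5*k^2 - 76*g^5*k - 34*g^5 - 41*g^4*k^3 - 66*g^4*k^2 - 25*g^4*k + 2*g^3*k^4 + 10*g^3*k^3 + 8*g^3*k^2 + g^2*k^5 - 2*g^2*k^4 - 3*g^2*k^3 - 2*g*k^5 - 2*g*k^4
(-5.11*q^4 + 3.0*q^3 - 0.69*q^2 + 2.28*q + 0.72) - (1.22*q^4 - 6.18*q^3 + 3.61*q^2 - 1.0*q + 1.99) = -6.33*q^4 + 9.18*q^3 - 4.3*q^2 + 3.28*q - 1.27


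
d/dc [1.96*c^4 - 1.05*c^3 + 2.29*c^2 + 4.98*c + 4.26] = 7.84*c^3 - 3.15*c^2 + 4.58*c + 4.98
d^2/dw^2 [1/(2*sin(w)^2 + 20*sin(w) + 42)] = (-2*sin(w)^4 - 15*sin(w)^3 - 5*sin(w)^2 + 135*sin(w) + 79)/(sin(w)^2 + 10*sin(w) + 21)^3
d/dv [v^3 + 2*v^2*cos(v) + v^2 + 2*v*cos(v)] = -2*v^2*sin(v) + 3*v^2 - 2*v*sin(v) + 4*v*cos(v) + 2*v + 2*cos(v)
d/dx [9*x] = 9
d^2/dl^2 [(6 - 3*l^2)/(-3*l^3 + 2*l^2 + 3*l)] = 18*(3*l^6 - 27*l^4 + 30*l^3 + 10*l^2 - 12*l - 6)/(l^3*(27*l^6 - 54*l^5 - 45*l^4 + 100*l^3 + 45*l^2 - 54*l - 27))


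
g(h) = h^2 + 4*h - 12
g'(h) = 2*h + 4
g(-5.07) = -6.58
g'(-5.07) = -6.14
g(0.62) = -9.14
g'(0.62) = 5.24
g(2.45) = 3.80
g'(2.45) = 8.90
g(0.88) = -7.71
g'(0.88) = 5.76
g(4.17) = 22.07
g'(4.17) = 12.34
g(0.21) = -11.12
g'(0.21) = 4.42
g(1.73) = -2.09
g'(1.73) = 7.46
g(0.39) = -10.29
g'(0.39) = 4.78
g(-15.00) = 153.00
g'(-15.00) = -26.00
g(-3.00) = -15.00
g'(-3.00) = -2.00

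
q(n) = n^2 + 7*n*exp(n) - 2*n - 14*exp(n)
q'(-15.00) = -32.00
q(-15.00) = 255.00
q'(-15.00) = -32.00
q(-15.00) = 255.00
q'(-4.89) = -12.09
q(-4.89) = 33.33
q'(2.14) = 70.11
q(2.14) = 8.63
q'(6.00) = 14130.01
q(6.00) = 11320.01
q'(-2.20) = -8.88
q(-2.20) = 5.98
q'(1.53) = 18.19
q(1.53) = -15.91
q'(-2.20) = -8.88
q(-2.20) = 5.98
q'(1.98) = 51.65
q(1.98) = -1.05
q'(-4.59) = -11.58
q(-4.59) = 29.78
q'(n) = 7*n*exp(n) + 2*n - 7*exp(n) - 2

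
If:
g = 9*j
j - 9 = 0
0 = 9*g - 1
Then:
No Solution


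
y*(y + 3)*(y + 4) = y^3 + 7*y^2 + 12*y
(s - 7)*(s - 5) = s^2 - 12*s + 35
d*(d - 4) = d^2 - 4*d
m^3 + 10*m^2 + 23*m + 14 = (m + 1)*(m + 2)*(m + 7)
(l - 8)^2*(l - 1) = l^3 - 17*l^2 + 80*l - 64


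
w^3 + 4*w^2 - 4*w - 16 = (w - 2)*(w + 2)*(w + 4)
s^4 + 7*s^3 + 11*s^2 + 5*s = s*(s + 1)^2*(s + 5)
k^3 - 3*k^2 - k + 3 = (k - 3)*(k - 1)*(k + 1)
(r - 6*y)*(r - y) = r^2 - 7*r*y + 6*y^2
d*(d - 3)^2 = d^3 - 6*d^2 + 9*d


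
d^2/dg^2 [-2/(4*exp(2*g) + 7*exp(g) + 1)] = 2*(-2*(8*exp(g) + 7)^2*exp(g) + (16*exp(g) + 7)*(4*exp(2*g) + 7*exp(g) + 1))*exp(g)/(4*exp(2*g) + 7*exp(g) + 1)^3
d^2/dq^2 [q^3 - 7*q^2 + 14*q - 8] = 6*q - 14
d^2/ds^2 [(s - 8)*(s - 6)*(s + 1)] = 6*s - 26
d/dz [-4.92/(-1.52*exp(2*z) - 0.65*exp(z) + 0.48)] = (-14.9568*exp(z) - 3.198)*exp(z)/(1.52*exp(2*z) + 0.65*exp(z) - 0.48)^2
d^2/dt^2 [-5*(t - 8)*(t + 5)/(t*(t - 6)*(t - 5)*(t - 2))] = 10*(-3*t^8 + 57*t^7 - 29*t^6 - 6171*t^5 + 56076*t^4 - 218468*t^3 + 418080*t^2 - 374400*t + 144000)/(t^3*(t^9 - 39*t^8 + 663*t^7 - 6433*t^6 + 39156*t^5 - 154596*t^4 + 394768*t^3 - 627120*t^2 + 561600*t - 216000))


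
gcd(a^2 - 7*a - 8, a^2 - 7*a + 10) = 1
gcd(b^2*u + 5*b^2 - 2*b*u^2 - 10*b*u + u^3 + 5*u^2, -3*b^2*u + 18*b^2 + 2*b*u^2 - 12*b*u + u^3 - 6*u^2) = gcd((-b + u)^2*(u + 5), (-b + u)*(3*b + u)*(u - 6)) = -b + u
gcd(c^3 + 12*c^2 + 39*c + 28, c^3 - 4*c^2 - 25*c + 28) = c + 4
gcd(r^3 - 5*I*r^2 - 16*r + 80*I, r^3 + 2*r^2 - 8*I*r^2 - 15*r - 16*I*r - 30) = r - 5*I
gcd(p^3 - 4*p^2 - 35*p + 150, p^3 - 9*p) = 1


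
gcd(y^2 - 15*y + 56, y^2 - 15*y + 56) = y^2 - 15*y + 56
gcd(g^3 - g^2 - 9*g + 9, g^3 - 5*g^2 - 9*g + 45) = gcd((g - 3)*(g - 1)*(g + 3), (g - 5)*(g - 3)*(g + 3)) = g^2 - 9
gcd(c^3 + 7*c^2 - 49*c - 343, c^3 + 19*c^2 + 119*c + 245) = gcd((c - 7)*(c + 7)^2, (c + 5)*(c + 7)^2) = c^2 + 14*c + 49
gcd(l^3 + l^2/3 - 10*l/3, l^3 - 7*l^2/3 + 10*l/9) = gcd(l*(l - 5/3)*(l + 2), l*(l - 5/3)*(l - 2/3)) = l^2 - 5*l/3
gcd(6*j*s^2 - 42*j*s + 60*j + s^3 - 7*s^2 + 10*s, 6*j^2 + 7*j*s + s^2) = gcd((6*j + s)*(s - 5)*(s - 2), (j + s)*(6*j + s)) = 6*j + s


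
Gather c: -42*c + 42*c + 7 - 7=0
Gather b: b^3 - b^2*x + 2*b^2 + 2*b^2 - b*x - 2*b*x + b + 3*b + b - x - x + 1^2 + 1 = b^3 + b^2*(4 - x) + b*(5 - 3*x) - 2*x + 2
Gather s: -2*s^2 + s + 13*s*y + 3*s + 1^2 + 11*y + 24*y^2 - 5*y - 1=-2*s^2 + s*(13*y + 4) + 24*y^2 + 6*y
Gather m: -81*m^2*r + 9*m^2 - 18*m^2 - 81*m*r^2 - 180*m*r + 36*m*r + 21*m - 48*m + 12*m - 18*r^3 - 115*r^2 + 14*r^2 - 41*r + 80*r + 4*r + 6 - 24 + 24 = m^2*(-81*r - 9) + m*(-81*r^2 - 144*r - 15) - 18*r^3 - 101*r^2 + 43*r + 6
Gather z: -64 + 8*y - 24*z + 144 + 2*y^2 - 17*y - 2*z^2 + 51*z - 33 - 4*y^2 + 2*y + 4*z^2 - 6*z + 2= -2*y^2 - 7*y + 2*z^2 + 21*z + 49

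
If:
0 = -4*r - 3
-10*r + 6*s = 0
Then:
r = -3/4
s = -5/4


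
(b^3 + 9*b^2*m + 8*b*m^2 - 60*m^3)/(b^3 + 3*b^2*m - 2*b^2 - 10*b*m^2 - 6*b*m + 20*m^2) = (b + 6*m)/(b - 2)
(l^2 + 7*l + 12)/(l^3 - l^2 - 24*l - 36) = (l + 4)/(l^2 - 4*l - 12)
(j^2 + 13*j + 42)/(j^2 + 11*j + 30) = (j + 7)/(j + 5)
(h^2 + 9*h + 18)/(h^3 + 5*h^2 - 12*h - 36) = (h + 3)/(h^2 - h - 6)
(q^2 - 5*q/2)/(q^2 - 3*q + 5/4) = 2*q/(2*q - 1)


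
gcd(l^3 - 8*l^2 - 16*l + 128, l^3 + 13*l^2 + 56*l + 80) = l + 4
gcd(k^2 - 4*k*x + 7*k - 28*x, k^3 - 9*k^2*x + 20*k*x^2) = -k + 4*x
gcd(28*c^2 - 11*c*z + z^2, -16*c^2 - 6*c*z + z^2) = 1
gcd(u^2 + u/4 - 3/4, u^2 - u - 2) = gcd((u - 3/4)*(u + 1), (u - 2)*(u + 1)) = u + 1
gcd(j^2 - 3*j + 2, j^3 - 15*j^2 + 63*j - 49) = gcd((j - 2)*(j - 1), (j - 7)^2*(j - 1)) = j - 1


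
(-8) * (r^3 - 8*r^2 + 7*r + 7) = -8*r^3 + 64*r^2 - 56*r - 56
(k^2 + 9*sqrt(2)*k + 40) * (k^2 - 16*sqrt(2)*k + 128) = k^4 - 7*sqrt(2)*k^3 - 120*k^2 + 512*sqrt(2)*k + 5120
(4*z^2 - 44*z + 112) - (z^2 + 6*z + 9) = 3*z^2 - 50*z + 103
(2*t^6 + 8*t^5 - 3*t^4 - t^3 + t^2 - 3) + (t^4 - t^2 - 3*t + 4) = 2*t^6 + 8*t^5 - 2*t^4 - t^3 - 3*t + 1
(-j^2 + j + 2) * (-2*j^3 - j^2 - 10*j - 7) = 2*j^5 - j^4 + 5*j^3 - 5*j^2 - 27*j - 14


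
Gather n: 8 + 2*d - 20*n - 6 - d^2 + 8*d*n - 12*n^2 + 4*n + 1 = -d^2 + 2*d - 12*n^2 + n*(8*d - 16) + 3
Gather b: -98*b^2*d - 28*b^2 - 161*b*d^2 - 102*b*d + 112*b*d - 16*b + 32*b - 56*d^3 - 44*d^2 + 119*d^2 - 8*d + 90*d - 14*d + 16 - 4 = b^2*(-98*d - 28) + b*(-161*d^2 + 10*d + 16) - 56*d^3 + 75*d^2 + 68*d + 12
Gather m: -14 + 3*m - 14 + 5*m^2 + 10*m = 5*m^2 + 13*m - 28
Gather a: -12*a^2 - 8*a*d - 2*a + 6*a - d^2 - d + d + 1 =-12*a^2 + a*(4 - 8*d) - d^2 + 1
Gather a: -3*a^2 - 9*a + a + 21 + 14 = -3*a^2 - 8*a + 35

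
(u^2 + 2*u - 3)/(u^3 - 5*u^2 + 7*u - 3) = (u + 3)/(u^2 - 4*u + 3)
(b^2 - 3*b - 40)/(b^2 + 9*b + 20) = (b - 8)/(b + 4)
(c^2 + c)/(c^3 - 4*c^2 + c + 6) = c/(c^2 - 5*c + 6)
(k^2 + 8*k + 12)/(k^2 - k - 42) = (k + 2)/(k - 7)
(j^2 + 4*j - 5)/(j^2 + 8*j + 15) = (j - 1)/(j + 3)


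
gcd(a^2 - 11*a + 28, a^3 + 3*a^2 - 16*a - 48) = a - 4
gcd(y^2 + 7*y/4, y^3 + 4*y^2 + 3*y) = y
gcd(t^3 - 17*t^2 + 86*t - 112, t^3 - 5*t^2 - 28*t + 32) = t - 8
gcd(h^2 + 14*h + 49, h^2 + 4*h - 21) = h + 7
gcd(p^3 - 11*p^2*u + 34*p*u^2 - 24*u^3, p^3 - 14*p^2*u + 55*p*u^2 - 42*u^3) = p^2 - 7*p*u + 6*u^2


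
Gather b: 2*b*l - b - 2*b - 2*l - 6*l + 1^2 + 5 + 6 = b*(2*l - 3) - 8*l + 12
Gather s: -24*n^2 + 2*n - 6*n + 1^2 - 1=-24*n^2 - 4*n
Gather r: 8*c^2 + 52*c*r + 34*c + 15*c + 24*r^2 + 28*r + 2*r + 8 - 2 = 8*c^2 + 49*c + 24*r^2 + r*(52*c + 30) + 6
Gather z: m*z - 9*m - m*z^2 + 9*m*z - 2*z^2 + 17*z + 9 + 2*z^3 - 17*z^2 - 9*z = -9*m + 2*z^3 + z^2*(-m - 19) + z*(10*m + 8) + 9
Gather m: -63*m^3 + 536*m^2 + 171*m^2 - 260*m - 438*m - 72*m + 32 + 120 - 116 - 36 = -63*m^3 + 707*m^2 - 770*m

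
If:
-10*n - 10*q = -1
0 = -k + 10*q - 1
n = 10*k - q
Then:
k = 1/100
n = -1/1000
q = 101/1000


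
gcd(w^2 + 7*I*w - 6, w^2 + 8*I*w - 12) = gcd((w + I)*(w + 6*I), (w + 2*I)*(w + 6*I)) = w + 6*I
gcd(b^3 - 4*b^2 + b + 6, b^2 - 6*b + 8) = b - 2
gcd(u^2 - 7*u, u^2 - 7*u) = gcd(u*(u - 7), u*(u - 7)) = u^2 - 7*u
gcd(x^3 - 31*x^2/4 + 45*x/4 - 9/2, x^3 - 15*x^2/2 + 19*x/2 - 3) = x^2 - 7*x + 6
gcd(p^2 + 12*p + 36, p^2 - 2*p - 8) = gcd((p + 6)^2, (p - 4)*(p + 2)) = 1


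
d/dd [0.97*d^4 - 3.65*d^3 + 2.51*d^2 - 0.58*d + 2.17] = 3.88*d^3 - 10.95*d^2 + 5.02*d - 0.58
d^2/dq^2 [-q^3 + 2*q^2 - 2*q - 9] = 4 - 6*q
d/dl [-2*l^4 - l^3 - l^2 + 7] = l*(-8*l^2 - 3*l - 2)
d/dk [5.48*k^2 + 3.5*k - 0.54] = 10.96*k + 3.5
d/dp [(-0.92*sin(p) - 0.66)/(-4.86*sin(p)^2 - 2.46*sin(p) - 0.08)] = (-6.4152*sin(p) + 2.2356*cos(2*p) - 3.7856)*cos(p)/(4.86*sin(p)^2 + 2.46*sin(p) + 0.08)^2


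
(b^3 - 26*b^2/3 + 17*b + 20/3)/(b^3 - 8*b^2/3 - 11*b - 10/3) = (b - 4)/(b + 2)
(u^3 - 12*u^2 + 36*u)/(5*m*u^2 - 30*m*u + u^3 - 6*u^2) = (u - 6)/(5*m + u)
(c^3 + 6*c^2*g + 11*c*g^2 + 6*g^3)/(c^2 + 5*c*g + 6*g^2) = c + g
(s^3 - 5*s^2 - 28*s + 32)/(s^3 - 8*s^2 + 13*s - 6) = (s^2 - 4*s - 32)/(s^2 - 7*s + 6)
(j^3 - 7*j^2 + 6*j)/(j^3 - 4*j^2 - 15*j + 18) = j/(j + 3)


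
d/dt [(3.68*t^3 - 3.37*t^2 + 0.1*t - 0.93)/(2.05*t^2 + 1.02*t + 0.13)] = (7.544*t^4 + 7.5072*t^3 - 2.2072*t^2 + 2.9368*t + 0.9616)/(4.2025*t^4 + 4.182*t^3 + 1.5734*t^2 + 0.2652*t + 0.0169)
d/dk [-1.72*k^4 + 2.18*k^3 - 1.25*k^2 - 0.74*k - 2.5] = -6.88*k^3 + 6.54*k^2 - 2.5*k - 0.74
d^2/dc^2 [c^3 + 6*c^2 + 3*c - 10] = 6*c + 12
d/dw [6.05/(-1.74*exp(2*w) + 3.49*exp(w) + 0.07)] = (21.054*exp(w) - 21.1145)*exp(w)/(-1.74*exp(2*w) + 3.49*exp(w) + 0.07)^2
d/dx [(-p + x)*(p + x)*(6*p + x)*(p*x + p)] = p*(-6*p^3 - 2*p^2*x - p^2 + 18*p*x^2 + 12*p*x + 4*x^3 + 3*x^2)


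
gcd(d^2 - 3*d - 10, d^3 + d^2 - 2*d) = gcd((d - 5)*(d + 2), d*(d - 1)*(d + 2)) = d + 2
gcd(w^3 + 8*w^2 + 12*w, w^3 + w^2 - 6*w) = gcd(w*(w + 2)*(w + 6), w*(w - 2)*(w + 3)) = w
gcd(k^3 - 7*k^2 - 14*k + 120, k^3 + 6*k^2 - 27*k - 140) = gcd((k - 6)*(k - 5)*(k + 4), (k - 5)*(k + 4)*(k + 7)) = k^2 - k - 20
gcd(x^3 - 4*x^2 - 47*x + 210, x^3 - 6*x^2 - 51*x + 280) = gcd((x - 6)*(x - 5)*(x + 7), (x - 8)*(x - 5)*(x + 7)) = x^2 + 2*x - 35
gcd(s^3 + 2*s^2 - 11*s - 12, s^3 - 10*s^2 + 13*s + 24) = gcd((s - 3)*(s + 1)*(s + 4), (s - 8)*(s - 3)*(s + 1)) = s^2 - 2*s - 3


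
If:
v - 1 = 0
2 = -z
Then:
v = 1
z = -2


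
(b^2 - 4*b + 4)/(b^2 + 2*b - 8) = (b - 2)/(b + 4)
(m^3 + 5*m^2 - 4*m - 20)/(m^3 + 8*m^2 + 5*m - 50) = (m + 2)/(m + 5)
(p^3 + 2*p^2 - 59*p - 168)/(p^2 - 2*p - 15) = (p^2 - p - 56)/(p - 5)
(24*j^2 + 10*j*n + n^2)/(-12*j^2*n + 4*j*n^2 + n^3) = (-4*j - n)/(n*(2*j - n))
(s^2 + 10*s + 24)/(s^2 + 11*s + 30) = (s + 4)/(s + 5)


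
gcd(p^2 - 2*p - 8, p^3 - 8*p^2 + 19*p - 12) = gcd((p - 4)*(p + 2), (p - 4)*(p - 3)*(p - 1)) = p - 4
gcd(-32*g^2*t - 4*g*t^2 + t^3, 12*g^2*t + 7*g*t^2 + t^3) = 4*g*t + t^2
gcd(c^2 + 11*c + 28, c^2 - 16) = c + 4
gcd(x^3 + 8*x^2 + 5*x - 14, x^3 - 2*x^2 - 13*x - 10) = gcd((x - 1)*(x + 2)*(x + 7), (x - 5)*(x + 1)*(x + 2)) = x + 2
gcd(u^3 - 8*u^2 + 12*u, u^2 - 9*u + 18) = u - 6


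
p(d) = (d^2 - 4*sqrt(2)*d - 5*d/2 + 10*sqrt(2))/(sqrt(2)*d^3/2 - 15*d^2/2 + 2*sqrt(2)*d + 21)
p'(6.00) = -0.05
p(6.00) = -0.02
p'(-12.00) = -0.00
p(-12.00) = -0.11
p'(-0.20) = -0.66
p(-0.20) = 0.79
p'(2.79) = 0.09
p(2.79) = 0.06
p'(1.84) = 0.77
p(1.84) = 0.48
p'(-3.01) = -0.38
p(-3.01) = -0.64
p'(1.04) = -0.11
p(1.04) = 0.41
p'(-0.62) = -1.55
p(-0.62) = 1.21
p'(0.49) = -0.25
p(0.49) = 0.50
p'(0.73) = -0.18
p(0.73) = 0.45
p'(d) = (2*d - 4*sqrt(2) - 5/2)/(sqrt(2)*d^3/2 - 15*d^2/2 + 2*sqrt(2)*d + 21) + (-3*sqrt(2)*d^2/2 + 15*d - 2*sqrt(2))*(d^2 - 4*sqrt(2)*d - 5*d/2 + 10*sqrt(2))/(sqrt(2)*d^3/2 - 15*d^2/2 + 2*sqrt(2)*d + 21)^2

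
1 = 1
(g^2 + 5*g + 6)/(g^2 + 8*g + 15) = (g + 2)/(g + 5)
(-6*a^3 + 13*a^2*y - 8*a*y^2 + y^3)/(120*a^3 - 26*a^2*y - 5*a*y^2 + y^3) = (a^2 - 2*a*y + y^2)/(-20*a^2 + a*y + y^2)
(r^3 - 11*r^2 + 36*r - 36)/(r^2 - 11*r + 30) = (r^2 - 5*r + 6)/(r - 5)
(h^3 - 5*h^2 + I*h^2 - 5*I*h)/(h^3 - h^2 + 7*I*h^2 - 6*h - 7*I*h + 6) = h*(h - 5)/(h^2 + h*(-1 + 6*I) - 6*I)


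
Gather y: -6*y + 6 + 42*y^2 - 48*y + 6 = 42*y^2 - 54*y + 12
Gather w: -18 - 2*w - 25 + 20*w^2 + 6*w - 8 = 20*w^2 + 4*w - 51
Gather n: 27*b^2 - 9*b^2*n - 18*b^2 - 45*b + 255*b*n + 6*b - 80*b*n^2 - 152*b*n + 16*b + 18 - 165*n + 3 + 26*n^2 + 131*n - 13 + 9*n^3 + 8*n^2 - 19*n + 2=9*b^2 - 23*b + 9*n^3 + n^2*(34 - 80*b) + n*(-9*b^2 + 103*b - 53) + 10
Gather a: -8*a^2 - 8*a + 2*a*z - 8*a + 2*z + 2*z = -8*a^2 + a*(2*z - 16) + 4*z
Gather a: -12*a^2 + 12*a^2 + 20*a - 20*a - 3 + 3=0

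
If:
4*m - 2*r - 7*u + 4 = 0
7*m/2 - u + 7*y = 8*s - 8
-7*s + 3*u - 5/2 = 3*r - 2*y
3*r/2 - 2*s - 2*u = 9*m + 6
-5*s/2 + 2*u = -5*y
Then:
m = -6177/5360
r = -57801/34840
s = 38653/69680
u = 337/871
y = 51/416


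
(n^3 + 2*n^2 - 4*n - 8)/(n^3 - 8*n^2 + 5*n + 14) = (n^2 + 4*n + 4)/(n^2 - 6*n - 7)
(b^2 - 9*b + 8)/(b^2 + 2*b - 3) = (b - 8)/(b + 3)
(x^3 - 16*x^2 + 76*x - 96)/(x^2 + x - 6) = (x^2 - 14*x + 48)/(x + 3)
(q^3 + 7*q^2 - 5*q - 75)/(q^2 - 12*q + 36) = (q^3 + 7*q^2 - 5*q - 75)/(q^2 - 12*q + 36)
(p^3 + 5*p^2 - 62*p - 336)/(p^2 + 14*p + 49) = (p^2 - 2*p - 48)/(p + 7)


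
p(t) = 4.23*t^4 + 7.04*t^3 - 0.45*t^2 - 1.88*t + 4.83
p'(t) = 16.92*t^3 + 21.12*t^2 - 0.9*t - 1.88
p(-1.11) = 3.16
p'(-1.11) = 2.00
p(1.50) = 46.17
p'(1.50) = 101.40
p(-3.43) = 307.38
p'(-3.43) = -433.10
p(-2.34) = 43.39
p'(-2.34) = -100.92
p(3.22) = 683.89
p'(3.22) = 779.10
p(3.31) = 756.73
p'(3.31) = 840.13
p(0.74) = 7.31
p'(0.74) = 15.88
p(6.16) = 7712.38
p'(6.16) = 4748.95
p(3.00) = 527.85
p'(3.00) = 642.34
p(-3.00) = 158.97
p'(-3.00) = -265.94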